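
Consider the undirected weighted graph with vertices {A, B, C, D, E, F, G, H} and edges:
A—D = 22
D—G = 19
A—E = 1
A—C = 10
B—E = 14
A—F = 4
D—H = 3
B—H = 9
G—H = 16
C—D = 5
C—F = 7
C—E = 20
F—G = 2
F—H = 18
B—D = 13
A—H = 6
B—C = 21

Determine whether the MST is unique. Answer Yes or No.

Kruskal: consider edges lightest-first.
A—E (1): add — endpoints in different components.
F—G (2): add — endpoints in different components.
D—H (3): add — endpoints in different components.
A—F (4): add — endpoints in different components.
C—D (5): add — endpoints in different components.
A—H (6): add — endpoints in different components.
C—F (7): skip — C and F already connected.
B—H (9): add — endpoints in different components.
Every non-tree edge has weight strictly greater than the heaviest edge on the tree path between its endpoints, so the MST is unique.

Yes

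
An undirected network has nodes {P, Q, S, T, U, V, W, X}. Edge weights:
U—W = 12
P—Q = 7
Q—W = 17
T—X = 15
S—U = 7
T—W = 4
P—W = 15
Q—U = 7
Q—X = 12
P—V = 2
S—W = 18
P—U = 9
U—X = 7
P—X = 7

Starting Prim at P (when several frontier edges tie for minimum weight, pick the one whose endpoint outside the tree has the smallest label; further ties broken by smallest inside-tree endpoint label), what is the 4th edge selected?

S-U

Prim's algorithm from P:
Step 1: frontier [P—V 2, P—Q 7, P—X 7, P—U 9, P—W 15] → take P—V (2); add V.
Step 2: frontier [P—Q 7, P—X 7, P—U 9, P—W 15] → take P—Q (7); add Q.
Step 3: frontier [P—X 7, P—U 9, P—W 15, Q—U 7, Q—X 12, Q—W 17] → take Q—U (7); add U.
Step 4: frontier [P—X 7, P—W 15, Q—X 12, Q—W 17, S—U 7, U—X 7, U—W 12] → take S—U (7); add S.
Step 5: frontier [P—X 7, P—W 15, Q—X 12, Q—W 17, S—W 18, U—X 7, U—W 12] → take P—X (7); add X.
Step 6: frontier [P—W 15, Q—W 17, S—W 18, U—W 12, T—X 15] → take U—W (12); add W.
Step 7: frontier [T—W 4, T—X 15] → take T—W (4); add T.
The 4th edge added is S—U.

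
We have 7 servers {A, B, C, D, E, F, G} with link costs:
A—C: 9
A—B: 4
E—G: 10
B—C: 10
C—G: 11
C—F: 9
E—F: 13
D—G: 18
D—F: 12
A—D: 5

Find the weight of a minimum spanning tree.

48

Kruskal's algorithm — process edges by increasing weight (ties by edge label):
A—B (4): add. Components now {A,B} {C} {D} {E} {F} {G}
A—D (5): add. Components now {A,B,D} {C} {E} {F} {G}
A—C (9): add. Components now {A,B,C,D} {E} {F} {G}
C—F (9): add. Components now {A,B,C,D,F} {E} {G}
B—C (10): skip — B and C already connected.
E—G (10): add. Components now {A,B,C,D,F} {E,G}
C—G (11): add. Components now {A,B,C,D,E,F,G}
MST edges: A—B, A—D, A—C, C—F, E—G, C—G; total weight 4+5+9+9+10+11 = 48.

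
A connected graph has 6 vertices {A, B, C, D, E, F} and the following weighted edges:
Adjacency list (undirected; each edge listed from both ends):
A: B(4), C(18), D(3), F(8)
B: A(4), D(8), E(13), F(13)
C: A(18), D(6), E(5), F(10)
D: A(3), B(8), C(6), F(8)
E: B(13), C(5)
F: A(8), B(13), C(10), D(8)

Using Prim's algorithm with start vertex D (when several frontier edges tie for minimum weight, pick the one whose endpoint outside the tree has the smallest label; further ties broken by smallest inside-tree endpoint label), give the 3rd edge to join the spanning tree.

C-D

Prim, starting at D.
Step 1: frontier [A D 3, C D 6, B D 8, D F 8] → take A D (3); add A.
Step 2: frontier [A B 4, A F 8, A C 18, C D 6, B D 8, D F 8] → take A B (4); add B.
Step 3: frontier [A F 8, A C 18, B E 13, B F 13, C D 6, D F 8] → take C D (6); add C.
Step 4: frontier [A F 8, B E 13, B F 13, C E 5, C F 10, D F 8] → take C E (5); add E.
Step 5: frontier [A F 8, B F 13, C F 10, D F 8] → take A F (8); add F.
The 3rd edge added is C D.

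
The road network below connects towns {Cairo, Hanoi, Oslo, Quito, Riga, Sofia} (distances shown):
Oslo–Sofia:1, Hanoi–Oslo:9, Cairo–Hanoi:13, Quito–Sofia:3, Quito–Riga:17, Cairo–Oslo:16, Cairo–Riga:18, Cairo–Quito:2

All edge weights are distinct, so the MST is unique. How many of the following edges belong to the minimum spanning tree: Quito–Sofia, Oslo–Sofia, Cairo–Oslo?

Kruskal: consider edges lightest-first.
Oslo–Sofia (1): add — endpoints in different components.
Cairo–Quito (2): add — endpoints in different components.
Quito–Sofia (3): add — endpoints in different components.
Hanoi–Oslo (9): add — endpoints in different components.
Cairo–Hanoi (13): skip — Hanoi and Cairo already connected.
Cairo–Oslo (16): skip — Oslo and Cairo already connected.
Quito–Riga (17): add — endpoints in different components.
MST edge set: {Oslo–Sofia, Cairo–Quito, Quito–Sofia, Hanoi–Oslo, Quito–Riga}.
Of the listed edges, {Quito–Sofia, Oslo–Sofia} are in the MST → 2.

2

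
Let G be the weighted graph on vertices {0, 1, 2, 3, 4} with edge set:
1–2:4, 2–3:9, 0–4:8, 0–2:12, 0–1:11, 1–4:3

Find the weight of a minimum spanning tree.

24

Prim's algorithm from 2:
Step 1: cheapest edge leaving the tree is 1–2 (4); add 1.
Step 2: cheapest edge leaving the tree is 1–4 (3); add 4.
Step 3: cheapest edge leaving the tree is 0–4 (8); add 0.
Step 4: cheapest edge leaving the tree is 2–3 (9); add 3.
MST edges: 1–2, 1–4, 0–4, 2–3; total weight 4+3+8+9 = 24.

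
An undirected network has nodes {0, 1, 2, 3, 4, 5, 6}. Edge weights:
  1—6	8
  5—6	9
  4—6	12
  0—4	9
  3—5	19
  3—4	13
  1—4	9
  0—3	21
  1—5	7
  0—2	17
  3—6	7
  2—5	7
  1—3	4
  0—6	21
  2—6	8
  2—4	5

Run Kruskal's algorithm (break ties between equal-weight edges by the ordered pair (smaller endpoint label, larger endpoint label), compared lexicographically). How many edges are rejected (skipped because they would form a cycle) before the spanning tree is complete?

2

Kruskal: consider edges lightest-first.
1—3 (4): add. Components now {0} {1,3} {2} {4} {5} {6}
2—4 (5): add. Components now {0} {1,3} {2,4} {5} {6}
1—5 (7): add. Components now {0} {1,3,5} {2,4} {6}
2—5 (7): add. Components now {0} {1,2,3,4,5} {6}
3—6 (7): add. Components now {0} {1,2,3,4,5,6}
1—6 (8): skip — 1 and 6 already connected.
2—6 (8): skip — 2 and 6 already connected.
0—4 (9): add. Components now {0,1,2,3,4,5,6}
Edges rejected before the tree was complete: 2.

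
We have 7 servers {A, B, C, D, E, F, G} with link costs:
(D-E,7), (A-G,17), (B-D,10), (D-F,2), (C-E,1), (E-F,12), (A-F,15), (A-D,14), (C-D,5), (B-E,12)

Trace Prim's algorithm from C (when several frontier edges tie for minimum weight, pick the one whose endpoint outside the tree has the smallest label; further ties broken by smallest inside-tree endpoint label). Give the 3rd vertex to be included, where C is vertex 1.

D

Grow the tree from C using Prim:
Step 1: frontier [C-E 1, C-D 5] → take C-E (1); add E.
Step 2: frontier [C-D 5, D-E 7, B-E 12, E-F 12] → take C-D (5); add D.
Step 3: frontier [D-F 2, B-D 10, A-D 14, B-E 12, E-F 12] → take D-F (2); add F.
Step 4: frontier [B-D 10, A-D 14, B-E 12, A-F 15] → take B-D (10); add B.
Step 5: frontier [A-D 14, A-F 15] → take A-D (14); add A.
Step 6: frontier [A-G 17] → take A-G (17); add G.
Vertex order: C, E, D, F, B, A, G. The 3rd vertex is D.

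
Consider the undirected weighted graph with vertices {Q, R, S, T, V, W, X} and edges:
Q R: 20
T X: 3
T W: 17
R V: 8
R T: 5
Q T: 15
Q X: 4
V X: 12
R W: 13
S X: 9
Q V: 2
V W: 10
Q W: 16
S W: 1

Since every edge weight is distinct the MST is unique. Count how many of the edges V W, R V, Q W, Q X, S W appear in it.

Sort edges by weight, then run Kruskal:
S W (1): add — endpoints in different components.
Q V (2): add — endpoints in different components.
T X (3): add — endpoints in different components.
Q X (4): add — endpoints in different components.
R T (5): add — endpoints in different components.
R V (8): skip — V and R already connected.
S X (9): add — endpoints in different components.
MST edge set: {S W, Q V, T X, Q X, R T, S X}.
Of the listed edges, {Q X, S W} are in the MST → 2.

2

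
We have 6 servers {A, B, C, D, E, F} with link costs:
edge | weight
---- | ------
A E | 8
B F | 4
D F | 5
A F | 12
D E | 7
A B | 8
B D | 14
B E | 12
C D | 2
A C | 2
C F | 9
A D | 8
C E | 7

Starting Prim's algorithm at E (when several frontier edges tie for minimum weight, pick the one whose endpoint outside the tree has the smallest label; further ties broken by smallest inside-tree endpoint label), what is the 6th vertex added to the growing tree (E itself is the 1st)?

Prim's algorithm from E:
Step 1: frontier [C E 7, D E 7, A E 8, B E 12] → take C E (7); add C.
Step 2: frontier [A C 2, C D 2, C F 9, D E 7, A E 8, B E 12] → take A C (2); add A.
Step 3: frontier [A B 8, A D 8, A F 12, C D 2, C F 9, D E 7, B E 12] → take C D (2); add D.
Step 4: frontier [A B 8, A F 12, C F 9, D F 5, B D 14, B E 12] → take D F (5); add F.
Step 5: frontier [A B 8, B D 14, B E 12, B F 4] → take B F (4); add B.
Vertex order: E, C, A, D, F, B. The 6th vertex is B.

B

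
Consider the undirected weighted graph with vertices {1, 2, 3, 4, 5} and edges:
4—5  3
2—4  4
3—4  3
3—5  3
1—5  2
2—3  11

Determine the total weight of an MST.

12

Grow the tree from 4 using Prim:
Step 1: frontier [3—4 3, 4—5 3, 2—4 4] → take 3—4 (3); add 3.
Step 2: frontier [3—5 3, 2—3 11, 4—5 3, 2—4 4] → take 3—5 (3); add 5.
Step 3: frontier [2—3 11, 2—4 4, 1—5 2] → take 1—5 (2); add 1.
Step 4: frontier [2—3 11, 2—4 4] → take 2—4 (4); add 2.
MST edges: 3—4, 3—5, 1—5, 2—4; total weight 3+3+2+4 = 12.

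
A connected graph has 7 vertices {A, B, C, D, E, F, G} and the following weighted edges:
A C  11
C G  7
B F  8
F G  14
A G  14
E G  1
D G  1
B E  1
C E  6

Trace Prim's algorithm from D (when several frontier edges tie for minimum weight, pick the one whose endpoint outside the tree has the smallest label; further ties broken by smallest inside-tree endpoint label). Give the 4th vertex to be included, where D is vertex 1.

Prim's algorithm from D:
Step 1: cheapest edge leaving the tree is D G (1); add G.
Step 2: cheapest edge leaving the tree is E G (1); add E.
Step 3: cheapest edge leaving the tree is B E (1); add B.
Step 4: cheapest edge leaving the tree is C E (6); add C.
Step 5: cheapest edge leaving the tree is B F (8); add F.
Step 6: cheapest edge leaving the tree is A C (11); add A.
Vertex order: D, G, E, B, C, F, A. The 4th vertex is B.

B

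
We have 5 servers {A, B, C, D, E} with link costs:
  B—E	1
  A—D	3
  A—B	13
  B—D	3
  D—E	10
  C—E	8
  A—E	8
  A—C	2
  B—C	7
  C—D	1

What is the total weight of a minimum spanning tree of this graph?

7

Prim, starting at D.
Step 1: cheapest edge leaving the tree is C—D (1); add C.
Step 2: cheapest edge leaving the tree is A—C (2); add A.
Step 3: cheapest edge leaving the tree is B—D (3); add B.
Step 4: cheapest edge leaving the tree is B—E (1); add E.
MST edges: C—D, A—C, B—D, B—E; total weight 1+2+3+1 = 7.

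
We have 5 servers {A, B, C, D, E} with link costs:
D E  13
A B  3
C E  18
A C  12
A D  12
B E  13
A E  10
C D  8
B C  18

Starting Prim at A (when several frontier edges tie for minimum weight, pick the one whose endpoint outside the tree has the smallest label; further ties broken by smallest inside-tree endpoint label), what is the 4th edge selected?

Grow the tree from A using Prim:
Step 1: cheapest edge leaving the tree is A B (3); add B.
Step 2: cheapest edge leaving the tree is A E (10); add E.
Step 3: cheapest edge leaving the tree is A C (12); add C.
Step 4: cheapest edge leaving the tree is C D (8); add D.
The 4th edge added is C D.

C-D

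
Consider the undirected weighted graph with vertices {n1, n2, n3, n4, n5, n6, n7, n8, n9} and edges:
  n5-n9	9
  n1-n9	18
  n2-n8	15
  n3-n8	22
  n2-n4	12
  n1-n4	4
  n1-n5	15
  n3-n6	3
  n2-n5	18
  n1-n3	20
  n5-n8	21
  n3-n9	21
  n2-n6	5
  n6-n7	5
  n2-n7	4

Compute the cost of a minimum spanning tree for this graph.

Kruskal: consider edges lightest-first.
n3-n6 (3): add — endpoints in different components.
n1-n4 (4): add — endpoints in different components.
n2-n7 (4): add — endpoints in different components.
n2-n6 (5): add — endpoints in different components.
n6-n7 (5): skip — n6 and n7 already connected.
n5-n9 (9): add — endpoints in different components.
n2-n4 (12): add — endpoints in different components.
n1-n5 (15): add — endpoints in different components.
n2-n8 (15): add — endpoints in different components.
MST edges: n3-n6, n1-n4, n2-n7, n2-n6, n5-n9, n2-n4, n1-n5, n2-n8; total weight 3+4+4+5+9+12+15+15 = 67.

67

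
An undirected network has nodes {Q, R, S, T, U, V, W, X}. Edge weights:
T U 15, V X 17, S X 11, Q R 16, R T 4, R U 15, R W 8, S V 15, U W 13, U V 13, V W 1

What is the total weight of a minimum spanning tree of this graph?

68

Kruskal: consider edges lightest-first.
V W (1): add — endpoints in different components.
R T (4): add — endpoints in different components.
R W (8): add — endpoints in different components.
S X (11): add — endpoints in different components.
U V (13): add — endpoints in different components.
U W (13): skip — U and W already connected.
R U (15): skip — U and R already connected.
S V (15): add — endpoints in different components.
T U (15): skip — U and T already connected.
Q R (16): add — endpoints in different components.
MST edges: V W, R T, R W, S X, U V, S V, Q R; total weight 1+4+8+11+13+15+16 = 68.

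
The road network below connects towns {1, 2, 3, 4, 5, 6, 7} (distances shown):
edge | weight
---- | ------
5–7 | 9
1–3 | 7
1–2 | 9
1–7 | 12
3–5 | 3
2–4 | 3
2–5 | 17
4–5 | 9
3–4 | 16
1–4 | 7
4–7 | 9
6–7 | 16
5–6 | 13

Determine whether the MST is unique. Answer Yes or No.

No

Kruskal's algorithm — process edges by increasing weight (ties by edge label):
2–4 (3): add. Components now {1} {2,4} {3} {5} {6} {7}
3–5 (3): add. Components now {1} {2,4} {3,5} {6} {7}
1–3 (7): add. Components now {1,3,5} {2,4} {6} {7}
1–4 (7): add. Components now {1,2,3,4,5} {6} {7}
1–2 (9): skip — 1 and 2 already connected.
4–5 (9): skip — 4 and 5 already connected.
4–7 (9): add. Components now {1,2,3,4,5,7} {6}
5–7 (9): skip — 5 and 7 already connected.
1–7 (12): skip — 1 and 7 already connected.
5–6 (13): add. Components now {1,2,3,4,5,6,7}
Non-tree edge 5–7 has weight 9, equal to the heaviest edge on its tree cycle — swapping gives another MST of the same weight. Not unique.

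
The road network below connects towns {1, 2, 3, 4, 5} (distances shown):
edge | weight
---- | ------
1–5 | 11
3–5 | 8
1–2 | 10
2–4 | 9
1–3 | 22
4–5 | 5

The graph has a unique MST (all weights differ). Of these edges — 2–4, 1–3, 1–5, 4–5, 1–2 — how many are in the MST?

3

Kruskal's algorithm — process edges by increasing weight (ties by edge label):
4–5 (5): add — endpoints in different components.
3–5 (8): add — endpoints in different components.
2–4 (9): add — endpoints in different components.
1–2 (10): add — endpoints in different components.
MST edge set: {4–5, 3–5, 2–4, 1–2}.
Of the listed edges, {2–4, 4–5, 1–2} are in the MST → 3.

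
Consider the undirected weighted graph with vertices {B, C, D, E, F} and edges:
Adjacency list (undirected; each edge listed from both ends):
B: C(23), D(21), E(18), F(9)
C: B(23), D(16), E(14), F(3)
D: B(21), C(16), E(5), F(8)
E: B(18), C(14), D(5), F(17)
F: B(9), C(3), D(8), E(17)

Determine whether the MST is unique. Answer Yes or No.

Yes

Sort edges by weight, then run Kruskal:
C F (3): add — endpoints in different components.
D E (5): add — endpoints in different components.
D F (8): add — endpoints in different components.
B F (9): add — endpoints in different components.
Every non-tree edge has weight strictly greater than the heaviest edge on the tree path between its endpoints, so the MST is unique.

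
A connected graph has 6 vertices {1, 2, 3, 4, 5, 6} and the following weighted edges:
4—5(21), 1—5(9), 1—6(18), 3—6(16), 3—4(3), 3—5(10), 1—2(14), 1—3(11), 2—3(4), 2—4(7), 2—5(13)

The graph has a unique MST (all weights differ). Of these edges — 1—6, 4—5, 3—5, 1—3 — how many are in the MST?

1

Kruskal's algorithm — process edges by increasing weight (ties by edge label):
3—4 (3): add — endpoints in different components.
2—3 (4): add — endpoints in different components.
2—4 (7): skip — 2 and 4 already connected.
1—5 (9): add — endpoints in different components.
3—5 (10): add — endpoints in different components.
1—3 (11): skip — 1 and 3 already connected.
2—5 (13): skip — 2 and 5 already connected.
1—2 (14): skip — 1 and 2 already connected.
3—6 (16): add — endpoints in different components.
MST edge set: {3—4, 2—3, 1—5, 3—5, 3—6}.
Of the listed edges, {3—5} are in the MST → 1.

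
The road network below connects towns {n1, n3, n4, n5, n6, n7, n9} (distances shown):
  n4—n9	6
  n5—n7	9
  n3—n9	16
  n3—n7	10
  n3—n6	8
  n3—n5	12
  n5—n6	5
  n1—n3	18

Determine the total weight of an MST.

Grow the tree from n1 using Prim:
Step 1: cheapest edge leaving the tree is n1—n3 (18); add n3.
Step 2: cheapest edge leaving the tree is n3—n6 (8); add n6.
Step 3: cheapest edge leaving the tree is n5—n6 (5); add n5.
Step 4: cheapest edge leaving the tree is n5—n7 (9); add n7.
Step 5: cheapest edge leaving the tree is n3—n9 (16); add n9.
Step 6: cheapest edge leaving the tree is n4—n9 (6); add n4.
MST edges: n1—n3, n3—n6, n5—n6, n5—n7, n3—n9, n4—n9; total weight 18+8+5+9+16+6 = 62.

62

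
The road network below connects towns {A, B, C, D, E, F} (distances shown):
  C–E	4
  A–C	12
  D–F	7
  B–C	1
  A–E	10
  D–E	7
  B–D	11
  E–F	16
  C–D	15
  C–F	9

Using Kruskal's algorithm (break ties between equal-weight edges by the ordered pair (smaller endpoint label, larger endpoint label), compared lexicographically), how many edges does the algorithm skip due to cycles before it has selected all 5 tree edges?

Sort edges by weight, then run Kruskal:
B–C (1): add — endpoints in different components.
C–E (4): add — endpoints in different components.
D–E (7): add — endpoints in different components.
D–F (7): add — endpoints in different components.
C–F (9): skip — C and F already connected.
A–E (10): add — endpoints in different components.
Edges rejected before the tree was complete: 1.

1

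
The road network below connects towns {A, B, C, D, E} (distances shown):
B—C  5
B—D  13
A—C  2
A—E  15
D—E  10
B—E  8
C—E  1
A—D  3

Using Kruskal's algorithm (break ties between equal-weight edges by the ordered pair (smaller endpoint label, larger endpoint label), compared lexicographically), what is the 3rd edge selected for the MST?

Kruskal: consider edges lightest-first.
C—E (1): add — endpoints in different components.
A—C (2): add — endpoints in different components.
A—D (3): add — endpoints in different components.
B—C (5): add — endpoints in different components.
The 3rd edge added is A—D.

A-D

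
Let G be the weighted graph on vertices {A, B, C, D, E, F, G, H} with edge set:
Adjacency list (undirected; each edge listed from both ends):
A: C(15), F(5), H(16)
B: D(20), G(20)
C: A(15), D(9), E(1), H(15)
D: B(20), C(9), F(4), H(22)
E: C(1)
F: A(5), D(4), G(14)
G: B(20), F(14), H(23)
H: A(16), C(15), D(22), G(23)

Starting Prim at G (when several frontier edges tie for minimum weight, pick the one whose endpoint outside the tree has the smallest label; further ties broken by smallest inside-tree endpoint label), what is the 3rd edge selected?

Prim's algorithm from G:
Step 1: cheapest edge leaving the tree is F—G (14); add F.
Step 2: cheapest edge leaving the tree is D—F (4); add D.
Step 3: cheapest edge leaving the tree is A—F (5); add A.
Step 4: cheapest edge leaving the tree is C—D (9); add C.
Step 5: cheapest edge leaving the tree is C—E (1); add E.
Step 6: cheapest edge leaving the tree is C—H (15); add H.
Step 7: cheapest edge leaving the tree is B—D (20); add B.
The 3rd edge added is A—F.

A-F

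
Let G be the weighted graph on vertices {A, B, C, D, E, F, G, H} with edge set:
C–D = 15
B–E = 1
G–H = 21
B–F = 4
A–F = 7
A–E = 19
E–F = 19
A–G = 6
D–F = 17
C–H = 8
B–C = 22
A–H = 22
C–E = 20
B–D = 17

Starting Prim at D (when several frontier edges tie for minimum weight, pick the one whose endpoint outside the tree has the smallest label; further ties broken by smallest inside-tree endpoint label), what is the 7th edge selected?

A-G

Grow the tree from D using Prim:
Step 1: cheapest edge leaving the tree is C–D (15); add C.
Step 2: cheapest edge leaving the tree is C–H (8); add H.
Step 3: cheapest edge leaving the tree is B–D (17); add B.
Step 4: cheapest edge leaving the tree is B–E (1); add E.
Step 5: cheapest edge leaving the tree is B–F (4); add F.
Step 6: cheapest edge leaving the tree is A–F (7); add A.
Step 7: cheapest edge leaving the tree is A–G (6); add G.
The 7th edge added is A–G.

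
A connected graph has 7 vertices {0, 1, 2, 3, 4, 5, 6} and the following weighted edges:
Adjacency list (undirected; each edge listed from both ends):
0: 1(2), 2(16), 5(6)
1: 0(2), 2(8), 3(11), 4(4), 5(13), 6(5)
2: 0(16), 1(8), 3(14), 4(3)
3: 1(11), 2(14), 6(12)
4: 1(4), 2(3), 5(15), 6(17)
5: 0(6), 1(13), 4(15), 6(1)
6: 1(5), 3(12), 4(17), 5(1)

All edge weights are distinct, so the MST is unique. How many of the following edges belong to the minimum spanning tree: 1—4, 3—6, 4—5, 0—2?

Sort edges by weight, then run Kruskal:
5—6 (1): add. Components now {0} {1} {2} {3} {4} {5,6}
0—1 (2): add. Components now {0,1} {2} {3} {4} {5,6}
2—4 (3): add. Components now {0,1} {2,4} {3} {5,6}
1—4 (4): add. Components now {0,1,2,4} {3} {5,6}
1—6 (5): add. Components now {0,1,2,4,5,6} {3}
0—5 (6): skip — 0 and 5 already connected.
1—2 (8): skip — 1 and 2 already connected.
1—3 (11): add. Components now {0,1,2,3,4,5,6}
MST edge set: {5—6, 0—1, 2—4, 1—4, 1—6, 1—3}.
Of the listed edges, {1—4} are in the MST → 1.

1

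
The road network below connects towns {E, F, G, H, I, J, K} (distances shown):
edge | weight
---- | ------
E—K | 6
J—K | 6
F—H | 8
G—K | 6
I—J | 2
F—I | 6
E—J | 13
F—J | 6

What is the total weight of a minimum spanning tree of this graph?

34

Prim, starting at H.
Step 1: cheapest edge leaving the tree is F—H (8); add F.
Step 2: cheapest edge leaving the tree is F—I (6); add I.
Step 3: cheapest edge leaving the tree is I—J (2); add J.
Step 4: cheapest edge leaving the tree is J—K (6); add K.
Step 5: cheapest edge leaving the tree is E—K (6); add E.
Step 6: cheapest edge leaving the tree is G—K (6); add G.
MST edges: F—H, F—I, I—J, J—K, E—K, G—K; total weight 8+6+2+6+6+6 = 34.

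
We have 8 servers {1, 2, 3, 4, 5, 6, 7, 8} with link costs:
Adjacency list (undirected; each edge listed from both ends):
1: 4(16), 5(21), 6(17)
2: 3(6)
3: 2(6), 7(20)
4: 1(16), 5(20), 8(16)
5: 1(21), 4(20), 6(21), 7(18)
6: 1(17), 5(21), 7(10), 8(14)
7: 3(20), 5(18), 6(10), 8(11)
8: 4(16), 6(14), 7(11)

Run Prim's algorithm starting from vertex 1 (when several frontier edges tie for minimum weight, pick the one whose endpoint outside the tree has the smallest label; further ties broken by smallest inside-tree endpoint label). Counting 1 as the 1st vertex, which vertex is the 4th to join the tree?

7

Prim, starting at 1.
Step 1: frontier [1–4 16, 1–6 17, 1–5 21] → take 1–4 (16); add 4.
Step 2: frontier [1–6 17, 1–5 21, 4–8 16, 4–5 20] → take 4–8 (16); add 8.
Step 3: frontier [1–6 17, 1–5 21, 4–5 20, 7–8 11, 6–8 14] → take 7–8 (11); add 7.
Step 4: frontier [1–6 17, 1–5 21, 4–5 20, 6–7 10, 5–7 18, 3–7 20, 6–8 14] → take 6–7 (10); add 6.
Step 5: frontier [1–5 21, 4–5 20, 5–6 21, 5–7 18, 3–7 20] → take 5–7 (18); add 5.
Step 6: frontier [3–7 20] → take 3–7 (20); add 3.
Step 7: frontier [2–3 6] → take 2–3 (6); add 2.
Vertex order: 1, 4, 8, 7, 6, 5, 3, 2. The 4th vertex is 7.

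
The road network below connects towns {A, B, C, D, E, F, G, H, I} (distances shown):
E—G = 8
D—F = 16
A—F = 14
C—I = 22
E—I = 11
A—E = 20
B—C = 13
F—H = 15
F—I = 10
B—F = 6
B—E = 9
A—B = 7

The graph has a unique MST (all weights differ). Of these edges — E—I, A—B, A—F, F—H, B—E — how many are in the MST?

3

Kruskal's algorithm — process edges by increasing weight (ties by edge label):
B—F (6): add — endpoints in different components.
A—B (7): add — endpoints in different components.
E—G (8): add — endpoints in different components.
B—E (9): add — endpoints in different components.
F—I (10): add — endpoints in different components.
E—I (11): skip — E and I already connected.
B—C (13): add — endpoints in different components.
A—F (14): skip — A and F already connected.
F—H (15): add — endpoints in different components.
D—F (16): add — endpoints in different components.
MST edge set: {B—F, A—B, E—G, B—E, F—I, B—C, F—H, D—F}.
Of the listed edges, {A—B, F—H, B—E} are in the MST → 3.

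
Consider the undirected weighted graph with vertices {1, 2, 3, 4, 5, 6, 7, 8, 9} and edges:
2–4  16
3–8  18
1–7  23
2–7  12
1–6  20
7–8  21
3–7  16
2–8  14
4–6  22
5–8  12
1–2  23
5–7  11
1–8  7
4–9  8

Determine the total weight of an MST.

102

Kruskal: consider edges lightest-first.
1–8 (7): add — endpoints in different components.
4–9 (8): add — endpoints in different components.
5–7 (11): add — endpoints in different components.
2–7 (12): add — endpoints in different components.
5–8 (12): add — endpoints in different components.
2–8 (14): skip — 2 and 8 already connected.
2–4 (16): add — endpoints in different components.
3–7 (16): add — endpoints in different components.
3–8 (18): skip — 3 and 8 already connected.
1–6 (20): add — endpoints in different components.
MST edges: 1–8, 4–9, 5–7, 2–7, 5–8, 2–4, 3–7, 1–6; total weight 7+8+11+12+12+16+16+20 = 102.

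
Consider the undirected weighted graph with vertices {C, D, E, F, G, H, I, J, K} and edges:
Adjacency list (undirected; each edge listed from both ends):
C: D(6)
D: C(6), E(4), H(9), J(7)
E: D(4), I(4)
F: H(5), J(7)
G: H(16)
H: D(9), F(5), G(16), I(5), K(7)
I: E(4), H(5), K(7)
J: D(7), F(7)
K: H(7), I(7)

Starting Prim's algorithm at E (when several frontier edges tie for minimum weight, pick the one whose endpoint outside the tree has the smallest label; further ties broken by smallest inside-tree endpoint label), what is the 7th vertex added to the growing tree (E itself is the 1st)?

J

Grow the tree from E using Prim:
Step 1: frontier [D-E 4, E-I 4] → take D-E (4); add D.
Step 2: frontier [C-D 6, D-J 7, D-H 9, E-I 4] → take E-I (4); add I.
Step 3: frontier [C-D 6, D-J 7, D-H 9, H-I 5, I-K 7] → take H-I (5); add H.
Step 4: frontier [C-D 6, D-J 7, F-H 5, H-K 7, G-H 16, I-K 7] → take F-H (5); add F.
Step 5: frontier [C-D 6, D-J 7, F-J 7, H-K 7, G-H 16, I-K 7] → take C-D (6); add C.
Step 6: frontier [D-J 7, F-J 7, H-K 7, G-H 16, I-K 7] → take D-J (7); add J.
Step 7: frontier [H-K 7, G-H 16, I-K 7] → take H-K (7); add K.
Step 8: frontier [G-H 16] → take G-H (16); add G.
Vertex order: E, D, I, H, F, C, J, K, G. The 7th vertex is J.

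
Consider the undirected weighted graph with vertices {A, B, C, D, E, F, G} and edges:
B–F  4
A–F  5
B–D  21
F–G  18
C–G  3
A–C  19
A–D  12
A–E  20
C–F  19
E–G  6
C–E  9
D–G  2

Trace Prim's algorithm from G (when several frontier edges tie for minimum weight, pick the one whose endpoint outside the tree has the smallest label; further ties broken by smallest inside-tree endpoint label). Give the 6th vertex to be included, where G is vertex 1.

F

Prim's algorithm from G:
Step 1: cheapest edge leaving the tree is D–G (2); add D.
Step 2: cheapest edge leaving the tree is C–G (3); add C.
Step 3: cheapest edge leaving the tree is E–G (6); add E.
Step 4: cheapest edge leaving the tree is A–D (12); add A.
Step 5: cheapest edge leaving the tree is A–F (5); add F.
Step 6: cheapest edge leaving the tree is B–F (4); add B.
Vertex order: G, D, C, E, A, F, B. The 6th vertex is F.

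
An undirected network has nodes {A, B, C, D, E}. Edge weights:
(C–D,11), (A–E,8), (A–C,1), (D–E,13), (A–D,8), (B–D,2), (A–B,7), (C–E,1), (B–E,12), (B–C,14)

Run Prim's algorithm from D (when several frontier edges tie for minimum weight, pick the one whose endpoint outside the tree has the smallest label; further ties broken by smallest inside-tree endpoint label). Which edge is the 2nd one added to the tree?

A-B

Grow the tree from D using Prim:
Step 1: frontier [B–D 2, A–D 8, C–D 11, D–E 13] → take B–D (2); add B.
Step 2: frontier [A–B 7, B–E 12, B–C 14, A–D 8, C–D 11, D–E 13] → take A–B (7); add A.
Step 3: frontier [A–C 1, A–E 8, B–E 12, B–C 14, C–D 11, D–E 13] → take A–C (1); add C.
Step 4: frontier [A–E 8, B–E 12, C–E 1, D–E 13] → take C–E (1); add E.
The 2nd edge added is A–B.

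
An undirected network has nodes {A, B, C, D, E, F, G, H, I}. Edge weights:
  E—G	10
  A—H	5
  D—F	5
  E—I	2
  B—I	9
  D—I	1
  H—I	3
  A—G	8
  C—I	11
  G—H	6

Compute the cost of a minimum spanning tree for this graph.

Kruskal: consider edges lightest-first.
D—I (1): add — endpoints in different components.
E—I (2): add — endpoints in different components.
H—I (3): add — endpoints in different components.
A—H (5): add — endpoints in different components.
D—F (5): add — endpoints in different components.
G—H (6): add — endpoints in different components.
A—G (8): skip — A and G already connected.
B—I (9): add — endpoints in different components.
E—G (10): skip — E and G already connected.
C—I (11): add — endpoints in different components.
MST edges: D—I, E—I, H—I, A—H, D—F, G—H, B—I, C—I; total weight 1+2+3+5+5+6+9+11 = 42.

42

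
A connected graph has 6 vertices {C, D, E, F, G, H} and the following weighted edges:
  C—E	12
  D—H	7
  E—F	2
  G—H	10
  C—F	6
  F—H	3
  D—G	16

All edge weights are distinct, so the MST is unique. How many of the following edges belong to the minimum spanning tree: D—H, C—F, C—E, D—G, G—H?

Sort edges by weight, then run Kruskal:
E—F (2): add — endpoints in different components.
F—H (3): add — endpoints in different components.
C—F (6): add — endpoints in different components.
D—H (7): add — endpoints in different components.
G—H (10): add — endpoints in different components.
MST edge set: {E—F, F—H, C—F, D—H, G—H}.
Of the listed edges, {D—H, C—F, G—H} are in the MST → 3.

3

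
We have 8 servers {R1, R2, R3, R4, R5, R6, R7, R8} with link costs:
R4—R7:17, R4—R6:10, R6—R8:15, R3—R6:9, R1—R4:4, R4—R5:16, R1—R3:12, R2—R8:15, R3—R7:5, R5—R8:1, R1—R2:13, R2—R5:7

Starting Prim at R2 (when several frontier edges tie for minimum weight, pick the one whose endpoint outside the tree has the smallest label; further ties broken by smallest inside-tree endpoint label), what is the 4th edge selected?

R1-R4

Grow the tree from R2 using Prim:
Step 1: frontier [R2—R5 7, R1—R2 13, R2—R8 15] → take R2—R5 (7); add R5.
Step 2: frontier [R1—R2 13, R2—R8 15, R5—R8 1, R4—R5 16] → take R5—R8 (1); add R8.
Step 3: frontier [R1—R2 13, R4—R5 16, R6—R8 15] → take R1—R2 (13); add R1.
Step 4: frontier [R1—R4 4, R1—R3 12, R4—R5 16, R6—R8 15] → take R1—R4 (4); add R4.
Step 5: frontier [R1—R3 12, R4—R6 10, R4—R7 17, R6—R8 15] → take R4—R6 (10); add R6.
Step 6: frontier [R1—R3 12, R4—R7 17, R3—R6 9] → take R3—R6 (9); add R3.
Step 7: frontier [R3—R7 5, R4—R7 17] → take R3—R7 (5); add R7.
The 4th edge added is R1—R4.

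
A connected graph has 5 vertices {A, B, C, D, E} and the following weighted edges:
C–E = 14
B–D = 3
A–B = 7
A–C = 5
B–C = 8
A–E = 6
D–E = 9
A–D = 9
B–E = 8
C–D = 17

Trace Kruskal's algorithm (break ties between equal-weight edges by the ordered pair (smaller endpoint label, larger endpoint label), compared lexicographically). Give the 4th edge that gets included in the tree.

A-B

Sort edges by weight, then run Kruskal:
B–D (3): add. Components now {A} {B,D} {C} {E}
A–C (5): add. Components now {A,C} {B,D} {E}
A–E (6): add. Components now {A,C,E} {B,D}
A–B (7): add. Components now {A,B,C,D,E}
The 4th edge added is A–B.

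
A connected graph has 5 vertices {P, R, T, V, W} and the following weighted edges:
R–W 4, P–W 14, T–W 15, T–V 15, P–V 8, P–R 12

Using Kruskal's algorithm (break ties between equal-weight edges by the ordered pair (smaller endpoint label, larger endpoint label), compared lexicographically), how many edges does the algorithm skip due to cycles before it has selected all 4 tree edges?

1

Sort edges by weight, then run Kruskal:
R–W (4): add — endpoints in different components.
P–V (8): add — endpoints in different components.
P–R (12): add — endpoints in different components.
P–W (14): skip — W and P already connected.
T–V (15): add — endpoints in different components.
Edges rejected before the tree was complete: 1.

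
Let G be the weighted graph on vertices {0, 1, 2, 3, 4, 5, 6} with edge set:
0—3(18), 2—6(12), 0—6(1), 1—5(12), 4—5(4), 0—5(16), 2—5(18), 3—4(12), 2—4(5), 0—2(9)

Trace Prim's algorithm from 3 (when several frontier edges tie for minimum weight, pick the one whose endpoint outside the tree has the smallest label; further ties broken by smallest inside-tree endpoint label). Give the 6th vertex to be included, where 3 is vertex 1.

6

Prim, starting at 3.
Step 1: frontier [3—4 12, 0—3 18] → take 3—4 (12); add 4.
Step 2: frontier [0—3 18, 4—5 4, 2—4 5] → take 4—5 (4); add 5.
Step 3: frontier [0—3 18, 2—4 5, 1—5 12, 0—5 16, 2—5 18] → take 2—4 (5); add 2.
Step 4: frontier [0—2 9, 2—6 12, 0—3 18, 1—5 12, 0—5 16] → take 0—2 (9); add 0.
Step 5: frontier [0—6 1, 2—6 12, 1—5 12] → take 0—6 (1); add 6.
Step 6: frontier [1—5 12] → take 1—5 (12); add 1.
Vertex order: 3, 4, 5, 2, 0, 6, 1. The 6th vertex is 6.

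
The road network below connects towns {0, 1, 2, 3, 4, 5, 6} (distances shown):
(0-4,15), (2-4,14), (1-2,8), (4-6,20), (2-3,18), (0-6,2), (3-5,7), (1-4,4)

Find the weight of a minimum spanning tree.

54

Kruskal: consider edges lightest-first.
0-6 (2): add. Components now {0,6} {1} {2} {3} {4} {5}
1-4 (4): add. Components now {0,6} {1,4} {2} {3} {5}
3-5 (7): add. Components now {0,6} {1,4} {2} {3,5}
1-2 (8): add. Components now {0,6} {1,2,4} {3,5}
2-4 (14): skip — 2 and 4 already connected.
0-4 (15): add. Components now {0,1,2,4,6} {3,5}
2-3 (18): add. Components now {0,1,2,3,4,5,6}
MST edges: 0-6, 1-4, 3-5, 1-2, 0-4, 2-3; total weight 2+4+7+8+15+18 = 54.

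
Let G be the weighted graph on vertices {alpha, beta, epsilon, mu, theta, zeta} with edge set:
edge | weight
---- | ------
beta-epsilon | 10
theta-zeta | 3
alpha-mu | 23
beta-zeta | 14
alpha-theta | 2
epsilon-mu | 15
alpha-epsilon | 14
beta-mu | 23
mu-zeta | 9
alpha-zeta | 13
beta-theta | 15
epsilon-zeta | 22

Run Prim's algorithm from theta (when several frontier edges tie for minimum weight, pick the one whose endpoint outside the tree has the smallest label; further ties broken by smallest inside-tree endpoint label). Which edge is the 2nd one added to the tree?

theta-zeta

Grow the tree from theta using Prim:
Step 1: frontier [alpha-theta 2, theta-zeta 3, beta-theta 15] → take alpha-theta (2); add alpha.
Step 2: frontier [alpha-zeta 13, alpha-epsilon 14, alpha-mu 23, theta-zeta 3, beta-theta 15] → take theta-zeta (3); add zeta.
Step 3: frontier [alpha-epsilon 14, alpha-mu 23, beta-theta 15, mu-zeta 9, beta-zeta 14, epsilon-zeta 22] → take mu-zeta (9); add mu.
Step 4: frontier [alpha-epsilon 14, epsilon-mu 15, beta-mu 23, beta-theta 15, beta-zeta 14, epsilon-zeta 22] → take beta-zeta (14); add beta.
Step 5: frontier [alpha-epsilon 14, beta-epsilon 10, epsilon-mu 15, epsilon-zeta 22] → take beta-epsilon (10); add epsilon.
The 2nd edge added is theta-zeta.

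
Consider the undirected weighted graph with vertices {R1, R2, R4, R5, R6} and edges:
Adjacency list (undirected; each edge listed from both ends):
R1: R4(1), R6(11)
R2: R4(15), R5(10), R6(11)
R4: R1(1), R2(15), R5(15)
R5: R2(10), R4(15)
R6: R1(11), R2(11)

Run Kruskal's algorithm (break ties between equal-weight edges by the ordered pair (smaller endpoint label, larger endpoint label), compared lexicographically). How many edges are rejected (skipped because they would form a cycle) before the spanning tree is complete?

Kruskal's algorithm — process edges by increasing weight (ties by edge label):
R1-R4 (1): add. Components now {R1,R4} {R2} {R5} {R6}
R2-R5 (10): add. Components now {R1,R4} {R2,R5} {R6}
R1-R6 (11): add. Components now {R1,R4,R6} {R2,R5}
R2-R6 (11): add. Components now {R1,R2,R4,R5,R6}
Edges rejected before the tree was complete: 0.

0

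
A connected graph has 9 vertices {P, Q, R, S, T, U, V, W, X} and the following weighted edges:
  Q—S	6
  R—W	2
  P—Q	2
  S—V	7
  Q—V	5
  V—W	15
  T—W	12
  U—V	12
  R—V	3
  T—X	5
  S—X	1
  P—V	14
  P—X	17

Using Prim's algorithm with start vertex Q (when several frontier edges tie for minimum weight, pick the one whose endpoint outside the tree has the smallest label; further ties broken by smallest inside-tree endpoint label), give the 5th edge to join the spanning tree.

Q-S

Grow the tree from Q using Prim:
Step 1: frontier [P—Q 2, Q—V 5, Q—S 6] → take P—Q (2); add P.
Step 2: frontier [P—V 14, P—X 17, Q—V 5, Q—S 6] → take Q—V (5); add V.
Step 3: frontier [P—X 17, Q—S 6, R—V 3, S—V 7, U—V 12, V—W 15] → take R—V (3); add R.
Step 4: frontier [P—X 17, Q—S 6, R—W 2, S—V 7, U—V 12, V—W 15] → take R—W (2); add W.
Step 5: frontier [P—X 17, Q—S 6, S—V 7, U—V 12, T—W 12] → take Q—S (6); add S.
Step 6: frontier [P—X 17, S—X 1, U—V 12, T—W 12] → take S—X (1); add X.
Step 7: frontier [U—V 12, T—W 12, T—X 5] → take T—X (5); add T.
Step 8: frontier [U—V 12] → take U—V (12); add U.
The 5th edge added is Q—S.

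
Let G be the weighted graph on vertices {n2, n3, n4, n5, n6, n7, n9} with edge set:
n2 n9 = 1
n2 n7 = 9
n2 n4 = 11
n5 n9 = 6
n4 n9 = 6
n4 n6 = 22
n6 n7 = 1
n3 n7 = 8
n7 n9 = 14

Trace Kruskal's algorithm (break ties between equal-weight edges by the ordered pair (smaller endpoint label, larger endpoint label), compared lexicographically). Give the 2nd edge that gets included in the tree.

Sort edges by weight, then run Kruskal:
n2 n9 (1): add — endpoints in different components.
n6 n7 (1): add — endpoints in different components.
n4 n9 (6): add — endpoints in different components.
n5 n9 (6): add — endpoints in different components.
n3 n7 (8): add — endpoints in different components.
n2 n7 (9): add — endpoints in different components.
The 2nd edge added is n6 n7.

n6-n7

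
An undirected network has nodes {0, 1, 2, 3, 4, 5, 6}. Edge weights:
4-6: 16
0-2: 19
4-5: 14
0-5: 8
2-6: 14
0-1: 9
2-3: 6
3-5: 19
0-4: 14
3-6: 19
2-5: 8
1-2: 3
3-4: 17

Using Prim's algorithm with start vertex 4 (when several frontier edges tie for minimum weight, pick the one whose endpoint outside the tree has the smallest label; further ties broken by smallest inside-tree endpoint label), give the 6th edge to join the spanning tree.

Prim's algorithm from 4:
Step 1: cheapest edge leaving the tree is 0-4 (14); add 0.
Step 2: cheapest edge leaving the tree is 0-5 (8); add 5.
Step 3: cheapest edge leaving the tree is 2-5 (8); add 2.
Step 4: cheapest edge leaving the tree is 1-2 (3); add 1.
Step 5: cheapest edge leaving the tree is 2-3 (6); add 3.
Step 6: cheapest edge leaving the tree is 2-6 (14); add 6.
The 6th edge added is 2-6.

2-6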